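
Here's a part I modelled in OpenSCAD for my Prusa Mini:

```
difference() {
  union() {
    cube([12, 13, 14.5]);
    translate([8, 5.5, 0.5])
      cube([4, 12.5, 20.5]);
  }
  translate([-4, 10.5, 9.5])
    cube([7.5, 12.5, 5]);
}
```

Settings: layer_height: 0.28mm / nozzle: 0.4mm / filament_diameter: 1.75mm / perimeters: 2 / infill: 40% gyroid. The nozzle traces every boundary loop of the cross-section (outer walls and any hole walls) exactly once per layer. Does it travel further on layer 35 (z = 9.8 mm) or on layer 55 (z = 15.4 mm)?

layer 35 (z = 9.8 mm)

Layer 35 (z = 9.8): the cube (footprint 12×13) is included at this height (perimeter 50.00 mm); the cube at (8, 5.5) is present — its section is the full 4×12.5 rectangle (perimeter 33.00 mm); Taking the union: the regions partially overlap (shared area 30.00 mm²), so the edge portions inside another operand are dropped and the merged outline is re-measured after clipping — boundary = 60.00 mm; the cube at (-4, 10.5) (footprint 7.5×12.5) is included at this height (perimeter 40.00 mm); Subtracting the remaining from the first: starting from that combined region, the 7.5×12.5 cube at (-4, 10.5) partially overlaps it — only the 8.75 mm² overlap (of its 93.75 mm²) is removed, clipping the outline — boundary = 60.00 mm. So its perimeter = 60.00 mm. Layer 55 (z = 15.4): the cube is absent (z outside [0, 14.5]); the 4×12.5 cube at (8, 5.5) contributes its full rectangle (perimeter 33.00 mm); Merging all regions: only the 4×12.5 cube at (8, 5.5) is present, so the union is just that shape — boundary = 33.00 mm; the cube at (-4, 10.5) does not reach this height (z outside [9.5, 14.5]); After the difference (first − rest): none of the subtracted shapes is present at this height, so the result so far is unchanged — boundary = 33.00 mm. So its perimeter = 33.00 mm. Layer 35 is larger (60.00 vs 33.00 mm).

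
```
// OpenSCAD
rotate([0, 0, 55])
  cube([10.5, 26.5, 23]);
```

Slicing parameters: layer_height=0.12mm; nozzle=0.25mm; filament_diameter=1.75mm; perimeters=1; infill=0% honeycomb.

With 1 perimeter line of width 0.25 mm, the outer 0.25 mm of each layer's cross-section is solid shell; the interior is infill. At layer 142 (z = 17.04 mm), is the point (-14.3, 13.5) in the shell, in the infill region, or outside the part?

infill

At z = 17.04 mm: the cube (footprint 10.5×26.5) is included at this height; (whole slice rotated 55° about Z — lengths, areas and connectivity unchanged). Overall, the cross-section is a single solid region. Undo the 55° rotation: the query point maps to (2.856, 19.457) in the un-rotated model frame. The nearest boundary edge runs (0.00, 26.50)→(0.00, 0.00); distance from the point to it = 2.86 mm. The point is inside the cross-section and 2.86 mm from the nearest boundary — more than the 0.25 mm shell width (1 × 0.25), so it's in the infill interior.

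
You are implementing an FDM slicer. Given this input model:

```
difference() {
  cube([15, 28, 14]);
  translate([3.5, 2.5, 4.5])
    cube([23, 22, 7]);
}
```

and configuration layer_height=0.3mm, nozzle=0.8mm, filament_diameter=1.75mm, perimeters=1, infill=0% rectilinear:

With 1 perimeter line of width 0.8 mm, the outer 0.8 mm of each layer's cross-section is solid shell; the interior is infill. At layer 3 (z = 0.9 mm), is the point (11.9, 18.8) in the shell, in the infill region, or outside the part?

At z = 0.9 mm: the cube (footprint 15×28) is included at this height; the cube at (3.5, 2.5) is not intersected at this z (z outside [4.5, 11.5]); Subtracting the remaining from the first: none of the subtracted shapes is present at this height, so the 15×28 cube is unchanged — 1 connected region. Overall, the cross-section is a single solid region. The nearest boundary edge runs (15.00, 0.00)→(15.00, 28.00); distance from the point to it = 3.10 mm. The point is inside the cross-section and 3.10 mm from the nearest boundary — more than the 0.8 mm shell width (1 × 0.8), so it's in the infill interior.

infill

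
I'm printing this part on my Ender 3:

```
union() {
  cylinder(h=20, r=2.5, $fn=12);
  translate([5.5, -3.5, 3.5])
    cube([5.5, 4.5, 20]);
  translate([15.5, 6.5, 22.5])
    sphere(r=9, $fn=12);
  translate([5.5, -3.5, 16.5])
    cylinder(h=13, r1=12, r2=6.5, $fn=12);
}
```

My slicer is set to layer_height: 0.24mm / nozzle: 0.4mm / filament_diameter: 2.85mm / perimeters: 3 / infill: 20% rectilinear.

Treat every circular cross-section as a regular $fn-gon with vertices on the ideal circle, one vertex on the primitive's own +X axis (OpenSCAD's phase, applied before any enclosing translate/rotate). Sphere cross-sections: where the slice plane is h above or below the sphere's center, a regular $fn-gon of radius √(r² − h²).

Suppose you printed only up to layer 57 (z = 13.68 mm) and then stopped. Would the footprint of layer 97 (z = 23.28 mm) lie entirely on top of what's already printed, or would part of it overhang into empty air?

Compare the two slices. At z = 13.68: the r=2.5 cylinder gives a regular 12-gon of circumradius 2.5 (constant along its height) (area = (12/2)·2.500²·sin(360°/12) = 18.75 mm²); the 5.5×4.5 cube at (5.5, -3.5) contributes its full rectangle (area 24.75 mm²); the r=9 sphere at (15.5, 6.5) contributes a regular 12-gon of circumradius √(9²−8.82²) = 1.791 (area = (12/2)·1.791²·sin(360°/12) = 9.62 mm²); the cone at (5.5, -3.5) is not intersected at this z (z outside [16.5, 29.5]); Taking the union: the 3 present regions are separate (no shared area or edge), so areas and boundary lengths simply add and each stays a separate island — area = 53.12 mm². At z = 23.28: the cylinder is absent (z outside [0, 20]); the cube at (5.5, -3.5) (footprint 5.5×4.5) is included at this height (area 24.75 mm²); the sphere at (15.5, 6.5): section is a regular 12-gon, circumradius = √(r²−h²) = √(9²−0.78²) = 8.966 (area = (12/2)·8.966²·sin(360°/12) = 241.17 mm²); the cone at (5.5, -3.5): at t=0.522 of its height the radius interpolates to r₁+(r₂−r₁)t = 9.132, giving a regular 12-gon of that circumradius (area = (12/2)·9.132²·sin(360°/12) = 250.15 mm²); Taking the union: the regions partially overlap — summed areas 516.08 mm² minus the doubly-counted overlap 50.04 mm² gives 466.04 mm² — area = 466.04 mm². Checking containment: at z = 23.28 the cross-section extends beyond the z = 13.68 cross-section by about 412.91 mm².

part overhangs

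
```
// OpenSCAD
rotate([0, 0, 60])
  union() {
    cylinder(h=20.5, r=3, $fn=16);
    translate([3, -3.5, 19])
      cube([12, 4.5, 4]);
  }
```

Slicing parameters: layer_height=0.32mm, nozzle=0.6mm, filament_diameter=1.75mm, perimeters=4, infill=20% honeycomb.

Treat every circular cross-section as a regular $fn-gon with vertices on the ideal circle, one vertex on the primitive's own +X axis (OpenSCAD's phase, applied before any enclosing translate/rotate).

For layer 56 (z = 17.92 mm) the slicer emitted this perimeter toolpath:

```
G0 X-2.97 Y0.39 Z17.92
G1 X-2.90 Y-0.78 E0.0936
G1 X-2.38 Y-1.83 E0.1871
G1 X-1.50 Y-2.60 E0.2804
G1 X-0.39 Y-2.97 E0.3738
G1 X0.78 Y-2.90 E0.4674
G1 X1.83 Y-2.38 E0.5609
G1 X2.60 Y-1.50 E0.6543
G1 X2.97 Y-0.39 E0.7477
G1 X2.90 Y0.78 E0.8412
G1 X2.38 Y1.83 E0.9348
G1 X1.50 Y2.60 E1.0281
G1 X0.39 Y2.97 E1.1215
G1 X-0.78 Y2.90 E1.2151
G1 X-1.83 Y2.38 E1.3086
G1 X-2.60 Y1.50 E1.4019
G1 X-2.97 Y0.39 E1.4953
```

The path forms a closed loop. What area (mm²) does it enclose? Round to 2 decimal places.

27.56 mm²

Apply the shoelace formula to the sequence of (X, Y) vertices; enclosed area = 27.56 mm².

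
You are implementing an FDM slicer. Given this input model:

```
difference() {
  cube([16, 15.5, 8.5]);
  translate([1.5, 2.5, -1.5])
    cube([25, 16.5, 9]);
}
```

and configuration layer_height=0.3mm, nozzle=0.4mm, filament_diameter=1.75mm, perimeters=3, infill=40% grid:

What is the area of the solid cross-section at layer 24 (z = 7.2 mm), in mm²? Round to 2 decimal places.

At z = 7.2 mm: the 16×15.5 cube contributes its full rectangle (area 248.00 mm²); the cube at (1.5, 2.5) (footprint 25×16.5) is included at this height (area 412.50 mm²); Taking the first minus the rest: starting from the 16×15.5 cube (248.00 mm²), the 25×16.5 cube at (1.5, 2.5) partially overlaps it — only the 188.50 mm² overlap (of its 412.50 mm²) is removed, clipping the outline — area = 59.50 mm². Overall, the cross-section is a single solid region. Net area = 59.50 mm².

59.50 mm²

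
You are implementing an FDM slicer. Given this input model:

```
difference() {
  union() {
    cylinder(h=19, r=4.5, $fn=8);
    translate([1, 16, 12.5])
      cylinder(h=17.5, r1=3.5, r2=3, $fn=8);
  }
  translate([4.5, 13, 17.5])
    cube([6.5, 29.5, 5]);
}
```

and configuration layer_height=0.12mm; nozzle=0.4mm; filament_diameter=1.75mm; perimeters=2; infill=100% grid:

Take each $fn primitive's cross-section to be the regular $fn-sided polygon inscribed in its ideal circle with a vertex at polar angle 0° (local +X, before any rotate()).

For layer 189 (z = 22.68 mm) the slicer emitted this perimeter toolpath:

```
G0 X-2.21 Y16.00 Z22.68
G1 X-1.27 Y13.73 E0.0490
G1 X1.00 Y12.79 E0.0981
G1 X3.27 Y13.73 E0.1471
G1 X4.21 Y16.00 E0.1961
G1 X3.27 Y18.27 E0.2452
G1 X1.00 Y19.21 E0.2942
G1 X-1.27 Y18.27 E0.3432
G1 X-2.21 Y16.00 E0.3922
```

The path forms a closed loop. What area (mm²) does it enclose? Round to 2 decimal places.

29.15 mm²

Apply the shoelace formula to the sequence of (X, Y) vertices; enclosed area = 29.15 mm².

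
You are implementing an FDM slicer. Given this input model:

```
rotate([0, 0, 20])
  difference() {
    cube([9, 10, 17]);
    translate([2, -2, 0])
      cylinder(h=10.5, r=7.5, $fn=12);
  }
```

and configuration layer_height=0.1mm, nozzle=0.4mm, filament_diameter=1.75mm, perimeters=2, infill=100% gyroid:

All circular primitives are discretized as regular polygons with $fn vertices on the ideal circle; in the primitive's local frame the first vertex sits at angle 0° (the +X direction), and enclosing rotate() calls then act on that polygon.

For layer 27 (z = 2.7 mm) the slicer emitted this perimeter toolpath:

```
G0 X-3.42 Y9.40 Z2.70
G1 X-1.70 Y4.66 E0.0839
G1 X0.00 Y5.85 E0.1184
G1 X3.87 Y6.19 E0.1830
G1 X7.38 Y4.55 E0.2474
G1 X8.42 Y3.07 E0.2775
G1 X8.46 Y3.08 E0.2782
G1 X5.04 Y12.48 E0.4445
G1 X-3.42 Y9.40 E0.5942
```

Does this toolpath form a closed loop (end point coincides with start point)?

yes

Start point (G0): (-3.42, 9.40). End point (last G1): the path returns to the start — closed.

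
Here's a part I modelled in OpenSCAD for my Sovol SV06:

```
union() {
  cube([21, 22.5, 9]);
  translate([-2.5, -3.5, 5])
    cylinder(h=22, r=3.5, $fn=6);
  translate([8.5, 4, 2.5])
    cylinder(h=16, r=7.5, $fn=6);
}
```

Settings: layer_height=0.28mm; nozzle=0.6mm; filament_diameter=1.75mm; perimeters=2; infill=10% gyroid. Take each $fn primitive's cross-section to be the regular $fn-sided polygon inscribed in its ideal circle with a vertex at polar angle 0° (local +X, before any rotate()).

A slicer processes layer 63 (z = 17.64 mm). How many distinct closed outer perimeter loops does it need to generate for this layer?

At z = 17.64 mm: the cube is not intersected at this z (z outside [0, 9]); the r=3.5 cylinder at (-2.5, -3.5) gives a regular 6-gon of circumradius 3.5 (constant along its height); the cylinder at (8.5, 4): section is a regular 6-gon, circumradius r=7.5; Taking the union: the 2 present regions are separate (no shared area or edge), so areas and boundary lengths simply add and each stays a separate island — 2 connected regions. The result has 2 disconnected regions.

2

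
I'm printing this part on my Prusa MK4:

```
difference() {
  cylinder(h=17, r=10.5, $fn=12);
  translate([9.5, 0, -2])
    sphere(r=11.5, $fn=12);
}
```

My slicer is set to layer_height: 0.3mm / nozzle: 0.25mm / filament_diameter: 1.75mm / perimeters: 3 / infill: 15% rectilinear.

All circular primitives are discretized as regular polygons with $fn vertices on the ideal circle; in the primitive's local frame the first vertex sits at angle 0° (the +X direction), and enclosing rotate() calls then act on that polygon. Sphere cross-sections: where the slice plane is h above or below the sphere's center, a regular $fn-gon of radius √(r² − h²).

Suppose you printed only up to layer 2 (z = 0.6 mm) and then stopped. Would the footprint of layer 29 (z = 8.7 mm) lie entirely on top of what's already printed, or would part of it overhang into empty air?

Compare the two slices. At z = 0.6: the r=10.5 cylinder gives a regular 12-gon of circumradius 10.5 (constant along its height) (area = (12/2)·10.500²·sin(360°/12) = 330.75 mm²); the r=11.5 sphere at (9.5, 0) contributes a regular 12-gon of circumradius √(11.5²−2.6²) = 11.202 (area = (12/2)·11.202²·sin(360°/12) = 376.47 mm²); Subtracting the remaining from the first: starting from the r=10.5 cylinder (330.75 mm²), the r=11.5 sphere at (9.5, 0) partially overlaps it — only the 158.68 mm² overlap (of its 376.47 mm²) is removed, clipping the outline — area = 172.07 mm². At z = 8.7: the r=10.5 cylinder contributes a regular 12-gon of circumradius 10.5 (area = (12/2)·10.500²·sin(360°/12) = 330.75 mm²); the r=11.5 sphere at (9.5, 0) contributes a regular 12-gon of circumradius √(11.5²−10.7²) = 4.214 (area = (12/2)·4.214²·sin(360°/12) = 53.28 mm²); After the difference (first − rest): starting from the r=10.5 cylinder (330.75 mm²), the r=11.5 sphere at (9.5, 0) partially overlaps it — only the 30.31 mm² overlap (of its 53.28 mm²) is removed, clipping the outline — area = 300.44 mm². Checking containment: at z = 8.7 the cross-section extends beyond the z = 0.6 cross-section by about 128.36 mm².

part overhangs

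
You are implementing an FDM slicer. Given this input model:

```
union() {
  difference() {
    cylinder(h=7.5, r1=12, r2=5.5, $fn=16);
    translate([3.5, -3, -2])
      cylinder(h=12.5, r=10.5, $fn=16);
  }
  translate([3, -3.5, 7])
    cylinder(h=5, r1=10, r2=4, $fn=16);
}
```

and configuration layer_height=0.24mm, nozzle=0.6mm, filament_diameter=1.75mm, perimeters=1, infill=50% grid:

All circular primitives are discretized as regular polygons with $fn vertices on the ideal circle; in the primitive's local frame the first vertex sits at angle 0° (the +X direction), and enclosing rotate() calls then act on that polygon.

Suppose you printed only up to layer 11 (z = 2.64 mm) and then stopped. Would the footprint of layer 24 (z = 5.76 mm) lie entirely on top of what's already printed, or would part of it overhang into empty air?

entirely on top

Compare the two slices. At z = 2.64: the cone contributes a regular 16-gon of circumradius 9.712 (interpolated between r1=12 and r2=5.5 at t=0.352) (area = (16/2)·9.712²·sin(360°/16) = 288.77 mm²); the r=10.5 cylinder at (3.5, -3) contributes a regular 16-gon of circumradius 10.5 (area = (16/2)·10.500²·sin(360°/16) = 337.53 mm²); After the difference (first − rest): starting from the cone (288.77 mm²), the r=10.5 cylinder at (3.5, -3) partially overlaps it — only the 220.62 mm² overlap (of its 337.53 mm²) is removed, clipping the outline — area = 68.15 mm²; the cone at (3, -3.5) is absent (z outside [7, 12]); Combining (union): only the result so far is present, so the union is just that shape — area = 68.15 mm². At z = 5.76: the cone contributes a regular 16-gon of circumradius 7.008 (interpolated between r1=12 and r2=5.5 at t=0.768) (area = (16/2)·7.008²·sin(360°/16) = 150.35 mm²); the cylinder at (3.5, -3): section is a regular 16-gon, circumradius r=10.5 (area = (16/2)·10.500²·sin(360°/16) = 337.53 mm²); After the difference (first − rest): starting from the cone (150.35 mm²), the r=10.5 cylinder at (3.5, -3) partially overlaps it — only the 141.00 mm² overlap (of its 337.53 mm²) is removed, clipping the outline — area = 9.36 mm²; the cone at (3, -3.5) is not intersected at this z (z outside [7, 12]); Taking the union: only the result so far is present, so the union is just that shape — area = 9.36 mm². Checking containment: the cross-section at z = 5.76 is a subset of the cross-section at z = 2.64.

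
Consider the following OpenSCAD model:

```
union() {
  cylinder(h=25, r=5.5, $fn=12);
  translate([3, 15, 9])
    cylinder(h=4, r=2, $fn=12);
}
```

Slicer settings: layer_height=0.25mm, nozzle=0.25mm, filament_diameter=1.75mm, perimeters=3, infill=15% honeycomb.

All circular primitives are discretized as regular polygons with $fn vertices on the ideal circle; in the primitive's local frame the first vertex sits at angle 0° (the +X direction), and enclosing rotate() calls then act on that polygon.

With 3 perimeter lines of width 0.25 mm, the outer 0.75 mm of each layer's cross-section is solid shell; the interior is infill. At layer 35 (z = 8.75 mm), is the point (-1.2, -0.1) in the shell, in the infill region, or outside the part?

infill

At z = 8.75 mm: the r=5.5 cylinder contributes a regular 12-gon of circumradius 5.5; the cylinder at (3, 15) is absent (z outside [9, 13]); Combining (union): only the r=5.5 cylinder is present, so the union is just that shape — 1 connected region. Overall, the cross-section is a single solid region. The nearest boundary edge runs (-5.50, 0.00)→(-4.76, -2.75); distance from the point to it = 4.13 mm. The point is inside the cross-section and 4.13 mm from the nearest boundary — more than the 0.75 mm shell width (3 × 0.25), so it's in the infill interior.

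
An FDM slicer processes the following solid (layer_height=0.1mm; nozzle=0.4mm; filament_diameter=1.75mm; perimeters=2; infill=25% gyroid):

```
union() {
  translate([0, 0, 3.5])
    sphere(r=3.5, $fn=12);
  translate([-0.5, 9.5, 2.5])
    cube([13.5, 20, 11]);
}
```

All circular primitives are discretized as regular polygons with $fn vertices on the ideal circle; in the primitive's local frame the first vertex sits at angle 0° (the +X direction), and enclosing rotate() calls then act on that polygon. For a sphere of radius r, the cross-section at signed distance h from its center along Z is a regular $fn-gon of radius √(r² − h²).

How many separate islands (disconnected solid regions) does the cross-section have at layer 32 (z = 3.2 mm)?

At z = 3.2 mm: the sphere: section is a regular 12-gon, circumradius = √(r²−h²) = √(3.5²−0.3²) = 3.487; the cube at (-0.5, 9.5) (footprint 13.5×20) is included at this height; Taking the union: the 2 present regions are separate (no shared area or edge), so areas and boundary lengths simply add and each stays a separate island — 2 connected regions. Overall, the cross-section has 2 separate islands. Island count = 2.

2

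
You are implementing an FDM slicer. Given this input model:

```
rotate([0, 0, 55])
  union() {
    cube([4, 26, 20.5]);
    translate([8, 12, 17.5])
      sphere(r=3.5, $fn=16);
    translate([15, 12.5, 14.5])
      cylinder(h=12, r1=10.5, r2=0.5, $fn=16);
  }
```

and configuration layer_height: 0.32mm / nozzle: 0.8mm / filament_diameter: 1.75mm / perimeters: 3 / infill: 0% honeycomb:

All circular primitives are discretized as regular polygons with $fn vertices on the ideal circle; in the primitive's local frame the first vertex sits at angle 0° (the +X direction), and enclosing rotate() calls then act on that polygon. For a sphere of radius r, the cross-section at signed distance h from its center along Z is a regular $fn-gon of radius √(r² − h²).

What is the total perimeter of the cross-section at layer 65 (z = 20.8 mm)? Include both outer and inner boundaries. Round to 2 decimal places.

40.06 mm

At z = 20.8 mm: the cube is not intersected at this z (z outside [0, 20.5]); the r=3.5 sphere at (8, 12) slices to a regular 16-gon of circumradius 1.166 (√(r²−h²) with h=3.3 from center) (perimeter = 2·16·1.166·sin(180°/16) = 7.28 mm); the cone at (15, 12.5) (r1=10.5→r2=0.5) has section circumradius 5.250 here — a regular 16-gon (perimeter = 2·16·5.250·sin(180°/16) = 32.78 mm); Merging all regions: the 2 present regions are separate (no shared area or edge), so areas and boundary lengths simply add and each stays a separate island — boundary = 40.06 mm; (rotated 55° about Z; rotation is an isometry so areas/perimeters/island counts are preserved). Overall, the cross-section has 2 separate islands. Total boundary length (outer) = 40.06 mm.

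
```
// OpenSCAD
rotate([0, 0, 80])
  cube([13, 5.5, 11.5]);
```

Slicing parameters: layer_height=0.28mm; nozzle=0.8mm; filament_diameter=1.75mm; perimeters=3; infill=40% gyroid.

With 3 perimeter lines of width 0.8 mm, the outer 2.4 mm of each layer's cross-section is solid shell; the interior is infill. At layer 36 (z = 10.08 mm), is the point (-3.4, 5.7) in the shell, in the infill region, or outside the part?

At z = 10.08 mm: the 13×5.5 cube contributes its full rectangle; (rotated 80° about Z; rotation is an isometry so areas/perimeters/island counts are preserved). Overall, the cross-section is a single solid region. Undo the 80° rotation: the query point maps to (5.023, 4.338) in the un-rotated model frame. The nearest boundary edge runs (13.00, 5.50)→(0.00, 5.50); distance from the point to it = 1.16 mm. The point is inside the cross-section, 1.16 mm from the nearest boundary — within the 2.4 mm shell band (3 × 0.8).

shell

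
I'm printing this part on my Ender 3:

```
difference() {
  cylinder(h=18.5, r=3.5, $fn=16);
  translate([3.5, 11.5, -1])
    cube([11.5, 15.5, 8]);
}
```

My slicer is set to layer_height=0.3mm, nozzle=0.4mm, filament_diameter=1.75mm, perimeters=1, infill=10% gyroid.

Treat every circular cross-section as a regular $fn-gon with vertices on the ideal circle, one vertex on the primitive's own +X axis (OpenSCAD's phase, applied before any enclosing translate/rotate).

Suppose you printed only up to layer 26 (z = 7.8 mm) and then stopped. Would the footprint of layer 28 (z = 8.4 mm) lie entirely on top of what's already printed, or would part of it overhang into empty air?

Compare the two slices. At z = 7.8: the cylinder: section is a regular 16-gon, circumradius r=3.5 (area = (16/2)·3.500²·sin(360°/16) = 37.50 mm²); the cube at (3.5, 11.5) is absent (z outside [-1, 7]); Taking the first minus the rest: none of the subtracted shapes is present at this height, so the r=3.5 cylinder is unchanged — area = 37.50 mm². At z = 8.4: the r=3.5 cylinder contributes a regular 16-gon of circumradius 3.5 (area = (16/2)·3.500²·sin(360°/16) = 37.50 mm²); the cube at (3.5, 11.5) is not intersected at this z (z outside [-1, 7]); Taking the first minus the rest: none of the subtracted shapes is present at this height, so the r=3.5 cylinder is unchanged — area = 37.50 mm². Checking containment: the cross-section at z = 8.4 is a subset of the cross-section at z = 7.8.

entirely on top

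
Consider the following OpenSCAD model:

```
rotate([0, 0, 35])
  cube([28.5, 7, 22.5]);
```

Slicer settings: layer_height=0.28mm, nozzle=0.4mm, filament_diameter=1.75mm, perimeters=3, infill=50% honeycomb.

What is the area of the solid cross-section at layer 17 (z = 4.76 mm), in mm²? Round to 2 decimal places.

At z = 4.76 mm: the 28.5×7 cube contributes its full rectangle (area 199.50 mm²); (whole slice rotated 35° about Z — lengths, areas and connectivity unchanged). Overall, the cross-section is a single solid region. Net area = 199.50 mm².

199.50 mm²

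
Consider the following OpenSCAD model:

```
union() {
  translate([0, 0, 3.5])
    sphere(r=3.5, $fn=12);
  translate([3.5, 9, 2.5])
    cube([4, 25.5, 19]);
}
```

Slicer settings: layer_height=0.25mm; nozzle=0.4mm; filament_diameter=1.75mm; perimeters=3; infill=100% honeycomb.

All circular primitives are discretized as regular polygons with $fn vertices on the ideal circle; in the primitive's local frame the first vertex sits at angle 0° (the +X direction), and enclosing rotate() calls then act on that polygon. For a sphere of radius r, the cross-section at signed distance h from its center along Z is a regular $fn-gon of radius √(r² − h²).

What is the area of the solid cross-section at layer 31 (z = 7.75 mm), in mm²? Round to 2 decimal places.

At z = 7.75 mm: the sphere is not intersected at this z (|z−center|=4.250 > r=3.5); the 4×25.5 cube at (3.5, 9) contributes its full rectangle (area 102.00 mm²); Combining (union): only the 4×25.5 cube at (3.5, 9) is present, so the union is just that shape — area = 102.00 mm². Overall, the cross-section is a single solid region. Net area = 102.00 mm².

102.00 mm²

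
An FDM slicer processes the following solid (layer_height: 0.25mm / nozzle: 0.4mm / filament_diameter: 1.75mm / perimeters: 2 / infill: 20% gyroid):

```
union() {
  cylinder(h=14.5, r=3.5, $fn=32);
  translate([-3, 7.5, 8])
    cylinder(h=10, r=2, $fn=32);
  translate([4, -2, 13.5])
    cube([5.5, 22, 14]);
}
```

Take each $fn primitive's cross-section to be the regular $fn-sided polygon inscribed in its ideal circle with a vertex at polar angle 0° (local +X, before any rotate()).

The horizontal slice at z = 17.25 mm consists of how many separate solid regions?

2

At z = 17.25 mm: the cylinder is not intersected at this z (z outside [0, 14.5]); the r=2 cylinder at (-3, 7.5) gives a regular 32-gon of circumradius 2 (constant along its height); the 5.5×22 cube at (4, -2) contributes its full rectangle; Merging all regions: the 2 present regions are separate (no shared area or edge), so areas and boundary lengths simply add and each stays a separate island — 2 connected regions. The result has 2 disconnected regions.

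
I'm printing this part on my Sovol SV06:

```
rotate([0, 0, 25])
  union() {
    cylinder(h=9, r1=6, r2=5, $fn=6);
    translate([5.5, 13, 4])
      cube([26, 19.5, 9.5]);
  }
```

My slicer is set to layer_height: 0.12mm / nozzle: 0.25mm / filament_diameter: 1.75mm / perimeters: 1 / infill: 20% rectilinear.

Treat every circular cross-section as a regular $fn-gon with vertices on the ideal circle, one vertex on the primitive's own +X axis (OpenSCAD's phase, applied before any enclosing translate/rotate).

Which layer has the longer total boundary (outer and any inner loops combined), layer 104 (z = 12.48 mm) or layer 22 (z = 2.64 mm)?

layer 104 (z = 12.48 mm)

Layer 104 (z = 12.48): the cone is absent (z outside [0, 9]); the 26×19.5 cube at (5.5, 13) contributes its full rectangle (perimeter 91.00 mm); Combining (union): only the 26×19.5 cube at (5.5, 13) is present, so the union is just that shape — boundary = 91.00 mm; (rotated 25° about Z; rotation is an isometry so areas/perimeters/island counts are preserved). So its perimeter = 91.00 mm. Layer 22 (z = 2.64): the cone: at t=0.293 of its height the radius interpolates to r₁+(r₂−r₁)t = 5.707, giving a regular 6-gon of that circumradius (perimeter = 2·6·5.707·sin(180°/6) = 34.24 mm); the cube at (5.5, 13) is absent (z outside [4, 13.5]); Merging all regions: only the cone is present, so the union is just that shape — boundary = 34.24 mm; (whole slice rotated 25° about Z — lengths, areas and connectivity unchanged). So its perimeter = 34.24 mm. Layer 104 is larger (91.00 vs 34.24 mm).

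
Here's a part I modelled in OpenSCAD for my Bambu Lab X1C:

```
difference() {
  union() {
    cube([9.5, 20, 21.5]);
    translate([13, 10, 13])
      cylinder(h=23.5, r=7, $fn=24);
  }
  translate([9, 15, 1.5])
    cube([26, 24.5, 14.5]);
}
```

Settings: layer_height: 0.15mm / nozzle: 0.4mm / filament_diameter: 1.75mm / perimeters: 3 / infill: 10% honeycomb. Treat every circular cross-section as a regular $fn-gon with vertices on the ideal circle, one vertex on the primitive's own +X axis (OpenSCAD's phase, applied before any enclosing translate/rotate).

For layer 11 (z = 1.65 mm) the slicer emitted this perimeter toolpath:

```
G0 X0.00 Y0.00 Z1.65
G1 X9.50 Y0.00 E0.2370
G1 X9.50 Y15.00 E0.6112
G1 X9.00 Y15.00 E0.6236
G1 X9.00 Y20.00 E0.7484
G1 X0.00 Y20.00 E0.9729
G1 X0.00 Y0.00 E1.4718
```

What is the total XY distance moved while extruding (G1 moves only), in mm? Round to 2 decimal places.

Sum the Euclidean lengths of each G1 segment: total = 59.00 mm.

59.00 mm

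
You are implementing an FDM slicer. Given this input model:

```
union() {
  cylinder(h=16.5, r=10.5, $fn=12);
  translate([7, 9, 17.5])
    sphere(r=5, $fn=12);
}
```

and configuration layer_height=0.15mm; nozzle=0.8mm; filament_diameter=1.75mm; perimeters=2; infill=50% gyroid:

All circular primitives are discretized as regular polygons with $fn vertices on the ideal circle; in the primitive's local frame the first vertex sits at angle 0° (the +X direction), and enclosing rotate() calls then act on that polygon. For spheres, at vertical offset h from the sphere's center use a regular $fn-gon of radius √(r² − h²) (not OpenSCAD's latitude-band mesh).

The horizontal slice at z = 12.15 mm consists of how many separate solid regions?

At z = 12.15 mm: the r=10.5 cylinder gives a regular 12-gon of circumradius 10.5 (constant along its height); the sphere at (7, 9) does not reach this height (|z−center|=5.350 > r=5); Taking the union: only the r=10.5 cylinder is present, so the union is just that shape — 1 connected region. The result has 1 disconnected region.

1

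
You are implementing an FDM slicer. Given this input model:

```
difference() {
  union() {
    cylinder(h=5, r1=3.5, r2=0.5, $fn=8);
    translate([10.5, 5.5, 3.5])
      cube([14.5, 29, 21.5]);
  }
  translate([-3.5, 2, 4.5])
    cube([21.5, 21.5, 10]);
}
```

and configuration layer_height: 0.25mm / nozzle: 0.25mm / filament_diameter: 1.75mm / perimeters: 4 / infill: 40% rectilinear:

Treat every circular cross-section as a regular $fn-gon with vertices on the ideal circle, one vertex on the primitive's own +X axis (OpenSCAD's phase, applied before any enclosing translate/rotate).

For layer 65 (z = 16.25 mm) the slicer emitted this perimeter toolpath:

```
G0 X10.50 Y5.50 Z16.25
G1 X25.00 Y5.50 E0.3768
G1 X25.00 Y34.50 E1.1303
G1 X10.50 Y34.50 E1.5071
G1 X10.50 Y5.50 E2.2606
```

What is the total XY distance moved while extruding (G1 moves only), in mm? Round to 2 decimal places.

87.00 mm

Sum the Euclidean lengths of each G1 segment: total = 87.00 mm.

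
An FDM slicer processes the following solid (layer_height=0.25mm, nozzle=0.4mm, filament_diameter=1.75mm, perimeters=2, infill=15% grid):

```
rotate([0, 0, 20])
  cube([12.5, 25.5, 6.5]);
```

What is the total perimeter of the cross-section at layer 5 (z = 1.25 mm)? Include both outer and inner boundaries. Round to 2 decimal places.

At z = 1.25 mm: the 12.5×25.5 cube contributes its full rectangle (perimeter 76.00 mm); (whole slice rotated 20° about Z — lengths, areas and connectivity unchanged). Overall, the cross-section is a single solid region. Total boundary length (outer) = 76.00 mm.

76.00 mm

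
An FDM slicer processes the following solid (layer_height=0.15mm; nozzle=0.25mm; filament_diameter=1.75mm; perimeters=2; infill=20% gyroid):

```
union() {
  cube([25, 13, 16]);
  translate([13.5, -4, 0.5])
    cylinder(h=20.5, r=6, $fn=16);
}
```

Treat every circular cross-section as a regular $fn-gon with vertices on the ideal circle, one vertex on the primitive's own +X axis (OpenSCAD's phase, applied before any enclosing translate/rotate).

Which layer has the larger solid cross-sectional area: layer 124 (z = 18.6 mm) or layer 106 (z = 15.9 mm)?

layer 106 (z = 15.9 mm)

Layer 124 (z = 18.6): the cube is not intersected at this z (z outside [0, 16]); the r=6 cylinder at (13.5, -4) contributes a regular 16-gon of circumradius 6 (area = (16/2)·6.000²·sin(360°/16) = 110.21 mm²); Taking the union: only the r=6 cylinder at (13.5, -4) is present, so the union is just that shape — area = 110.21 mm². So its area = 110.21 mm². Layer 106 (z = 15.9): the cube is present — its section is the full 25×13 rectangle (area 325.00 mm²); the cylinder at (13.5, -4): section is a regular 16-gon, circumradius r=6 (area = (16/2)·6.000²·sin(360°/16) = 110.21 mm²); Combining (union): the regions partially overlap — summed areas 435.21 mm² minus the doubly-counted overlap 11.65 mm² gives 423.56 mm² — area = 423.56 mm². So its area = 423.56 mm². Layer 106 is larger (423.56 vs 110.21 mm²).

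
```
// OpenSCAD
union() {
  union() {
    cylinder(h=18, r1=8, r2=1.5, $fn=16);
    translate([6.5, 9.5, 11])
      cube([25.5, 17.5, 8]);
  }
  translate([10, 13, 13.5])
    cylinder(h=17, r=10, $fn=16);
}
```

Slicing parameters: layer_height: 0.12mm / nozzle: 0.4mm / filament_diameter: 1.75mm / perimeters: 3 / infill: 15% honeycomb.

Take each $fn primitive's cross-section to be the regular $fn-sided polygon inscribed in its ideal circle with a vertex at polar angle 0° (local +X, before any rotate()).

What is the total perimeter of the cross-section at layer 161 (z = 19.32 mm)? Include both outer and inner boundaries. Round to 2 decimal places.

62.43 mm

At z = 19.32 mm: the cone does not reach this height (z outside [0, 18]); the cube at (6.5, 9.5) is absent (z outside [11, 19]); Merging all regions: nothing is present at this height; the cylinder at (10, 13): section is a regular 16-gon, circumradius r=10 (perimeter = 2·16·10.000·sin(180°/16) = 62.43 mm); Combining (union): only the r=10 cylinder at (10, 13) is present, so the union is just that shape — boundary = 62.43 mm. Overall, the cross-section is a single solid region. Total boundary length (outer) = 62.43 mm.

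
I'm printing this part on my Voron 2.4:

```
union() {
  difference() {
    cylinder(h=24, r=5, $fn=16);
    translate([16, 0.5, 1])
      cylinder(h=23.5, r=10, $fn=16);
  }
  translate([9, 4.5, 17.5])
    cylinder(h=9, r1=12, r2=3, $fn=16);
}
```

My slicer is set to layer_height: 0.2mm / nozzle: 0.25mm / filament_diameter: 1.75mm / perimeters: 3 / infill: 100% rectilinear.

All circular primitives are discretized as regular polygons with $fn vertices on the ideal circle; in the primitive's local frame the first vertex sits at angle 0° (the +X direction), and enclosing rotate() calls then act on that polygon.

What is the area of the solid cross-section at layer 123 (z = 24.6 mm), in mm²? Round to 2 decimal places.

At z = 24.6 mm: the cylinder is absent (z outside [0, 24]); the cylinder at (16, 0.5) is absent (z outside [1, 24.5]); Taking the first minus the rest: the first operand is absent here, so nothing remains; the cone at (9, 4.5) (r1=12→r2=3) has section circumradius 4.900 here — a regular 16-gon (area = (16/2)·4.900²·sin(360°/16) = 73.51 mm²); Taking the union: only the cone at (9, 4.5) is present, so the union is just that shape — area = 73.51 mm². Overall, the cross-section is a single solid region. Net area = 73.51 mm².

73.51 mm²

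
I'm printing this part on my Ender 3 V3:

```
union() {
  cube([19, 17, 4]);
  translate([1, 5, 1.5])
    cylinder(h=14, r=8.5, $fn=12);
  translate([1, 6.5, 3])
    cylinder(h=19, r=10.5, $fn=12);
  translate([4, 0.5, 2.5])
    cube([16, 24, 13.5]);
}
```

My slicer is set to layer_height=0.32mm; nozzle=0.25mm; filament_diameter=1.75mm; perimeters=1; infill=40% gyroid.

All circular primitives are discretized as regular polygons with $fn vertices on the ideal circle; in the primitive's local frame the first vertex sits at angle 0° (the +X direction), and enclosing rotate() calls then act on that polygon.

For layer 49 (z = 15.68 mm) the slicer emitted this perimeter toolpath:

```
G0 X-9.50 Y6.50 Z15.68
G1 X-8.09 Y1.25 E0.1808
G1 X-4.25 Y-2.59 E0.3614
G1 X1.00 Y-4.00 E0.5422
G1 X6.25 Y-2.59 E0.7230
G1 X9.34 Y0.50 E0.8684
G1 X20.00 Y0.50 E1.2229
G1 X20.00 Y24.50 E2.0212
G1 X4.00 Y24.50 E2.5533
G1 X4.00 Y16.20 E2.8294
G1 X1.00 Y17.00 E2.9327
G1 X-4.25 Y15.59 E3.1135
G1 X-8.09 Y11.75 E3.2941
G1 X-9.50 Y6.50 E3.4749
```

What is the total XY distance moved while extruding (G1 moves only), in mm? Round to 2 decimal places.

Sum the Euclidean lengths of each G1 segment: total = 104.48 mm.

104.48 mm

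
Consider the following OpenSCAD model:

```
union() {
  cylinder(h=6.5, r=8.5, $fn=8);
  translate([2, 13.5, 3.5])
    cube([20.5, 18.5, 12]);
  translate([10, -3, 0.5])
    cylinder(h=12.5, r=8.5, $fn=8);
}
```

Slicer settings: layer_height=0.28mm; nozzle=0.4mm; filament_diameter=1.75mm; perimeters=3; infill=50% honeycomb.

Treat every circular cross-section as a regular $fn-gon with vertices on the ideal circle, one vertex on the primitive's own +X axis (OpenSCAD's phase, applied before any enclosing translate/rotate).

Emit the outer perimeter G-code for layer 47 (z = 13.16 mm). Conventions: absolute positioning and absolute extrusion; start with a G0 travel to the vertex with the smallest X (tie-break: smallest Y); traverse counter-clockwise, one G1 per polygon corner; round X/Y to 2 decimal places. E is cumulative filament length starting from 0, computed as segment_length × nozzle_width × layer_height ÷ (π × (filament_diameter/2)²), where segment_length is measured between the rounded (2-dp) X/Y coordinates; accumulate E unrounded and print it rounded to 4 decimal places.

At z = 13.16 mm: the cylinder is absent (z outside [0, 6.5]); the 20.5×18.5 cube at (2, 13.5) contributes its full rectangle; the cylinder at (10, -3) is absent (z outside [0.5, 13]); Merging all regions: only the 20.5×18.5 cube at (2, 13.5) is present, so the union is just that shape — 1 connected region. The outline is a single polygon with 4 vertices. Extrusion per mm of travel: 0.4 × 0.28 / (π × 0.875²) = 0.046564. Accumulating E over each segment gives final E = 3.6320.

G0 X2.00 Y13.50 Z13.16
G1 X22.50 Y13.50 E0.9546
G1 X22.50 Y32.00 E1.8160
G1 X2.00 Y32.00 E2.7706
G1 X2.00 Y13.50 E3.6320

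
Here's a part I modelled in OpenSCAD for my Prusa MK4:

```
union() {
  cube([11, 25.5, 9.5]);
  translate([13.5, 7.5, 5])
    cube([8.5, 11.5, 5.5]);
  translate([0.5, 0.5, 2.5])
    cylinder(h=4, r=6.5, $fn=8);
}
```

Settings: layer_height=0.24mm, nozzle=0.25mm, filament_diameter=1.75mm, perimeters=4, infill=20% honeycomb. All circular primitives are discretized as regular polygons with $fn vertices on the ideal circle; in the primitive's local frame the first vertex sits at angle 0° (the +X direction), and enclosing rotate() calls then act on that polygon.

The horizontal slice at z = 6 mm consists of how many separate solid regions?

2

At z = 6 mm: the 11×25.5 cube contributes its full rectangle; the cube at (13.5, 7.5) (footprint 8.5×11.5) is included at this height; the r=6.5 cylinder at (0.5, 0.5) gives a regular 8-gon of circumradius 6.5 (constant along its height); Merging all regions: the regions partially overlap (shared area 36.52 mm²), so overlapping operands fuse into one piece — 2 connected regions. The result has 2 disconnected regions.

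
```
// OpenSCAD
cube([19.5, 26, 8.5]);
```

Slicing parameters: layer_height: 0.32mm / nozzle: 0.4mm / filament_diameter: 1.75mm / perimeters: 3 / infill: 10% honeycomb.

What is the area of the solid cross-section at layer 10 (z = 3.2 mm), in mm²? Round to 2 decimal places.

507.00 mm²

At z = 3.2 mm: the cube is present — its section is the full 19.5×26 rectangle (area 507.00 mm²). Overall, the cross-section is a single solid region. Net area = 507.00 mm².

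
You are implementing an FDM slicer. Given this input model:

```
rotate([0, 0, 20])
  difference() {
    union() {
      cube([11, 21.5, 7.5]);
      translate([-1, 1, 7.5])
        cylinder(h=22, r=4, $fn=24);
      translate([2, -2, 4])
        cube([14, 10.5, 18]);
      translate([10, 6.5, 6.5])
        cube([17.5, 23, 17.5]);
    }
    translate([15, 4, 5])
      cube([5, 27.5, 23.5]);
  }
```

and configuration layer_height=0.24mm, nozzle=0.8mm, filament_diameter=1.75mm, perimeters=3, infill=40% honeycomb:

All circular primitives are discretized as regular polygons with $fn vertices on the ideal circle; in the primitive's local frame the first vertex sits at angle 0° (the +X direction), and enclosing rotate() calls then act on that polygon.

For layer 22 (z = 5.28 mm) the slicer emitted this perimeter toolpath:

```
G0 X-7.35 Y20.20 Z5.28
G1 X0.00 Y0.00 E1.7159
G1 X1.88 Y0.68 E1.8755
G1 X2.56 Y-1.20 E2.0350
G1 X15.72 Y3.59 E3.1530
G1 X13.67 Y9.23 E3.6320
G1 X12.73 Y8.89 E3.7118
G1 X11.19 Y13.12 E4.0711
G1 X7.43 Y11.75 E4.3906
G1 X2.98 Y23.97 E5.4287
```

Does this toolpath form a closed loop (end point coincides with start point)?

no

Start point (G0): (-7.35, 20.20). End point (last G1): the path does not return to the start — open.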